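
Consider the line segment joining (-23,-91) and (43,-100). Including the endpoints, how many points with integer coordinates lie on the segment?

The number of lattice points on a segment between lattice points is gcd(|Δx|,|Δy|) + 1 = gcd(66,9) + 1 = 3 + 1 = 4.

4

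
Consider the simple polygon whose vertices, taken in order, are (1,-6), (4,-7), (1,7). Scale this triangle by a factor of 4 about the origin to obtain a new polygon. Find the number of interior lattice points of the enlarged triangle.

283

The shoelace formula gives twice the area as |[1·(-7) − 4·(-6)] + [4·7 − 1·(-7)] + [1·(-6) − 1·7]| = 39, so the area is 19.5.
The number of boundary lattice points is Σ gcd(|Δx|,|Δy|) = gcd(3,1) + gcd(3,14) + gcd(0,13) = 1+1+13 = 15.
Scaling by 4 multiplies the area by 4² = 16 (so the new area is 312) and multiplies the boundary lattice-point count by 4, giving 60.
By Pick's theorem, the interior count of the dilated polygon is 312 − 60/2 + 1 = 283.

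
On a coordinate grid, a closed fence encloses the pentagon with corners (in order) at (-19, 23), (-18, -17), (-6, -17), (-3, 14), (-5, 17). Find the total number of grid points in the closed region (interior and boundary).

Using the shoelace formula, 2A = |[(-19)·(-17) − (-18)·23] + [(-18)·(-17) − (-6)·(-17)] + [(-6)·14 − (-3)·(-17)] + [(-3)·17 − (-5)·14] + [(-5)·23 − (-19)·17]| = 1033, so the area is 516.5.
Along each edge there are gcd(|Δx|,|Δy|)+1 lattice points, so counting each shared vertex once the boundary has gcd(1,40) + gcd(12,0) + gcd(3,31) + gcd(2,3) + gcd(14,6) = 1+12+1+1+2 = 17.
Pick's theorem gives I = A − B/2 + 1 = 516.5 − 17/2 + 1 = 509, so the closed region contains I + B = 509 + 17 = 526 lattice points.

526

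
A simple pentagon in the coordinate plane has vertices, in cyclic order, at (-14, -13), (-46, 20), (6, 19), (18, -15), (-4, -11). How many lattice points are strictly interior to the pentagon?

By the shoelace formula, twice the signed area is |[(-14)·20 − (-46)·(-13)] + [(-46)·19 − 6·20] + [6·(-15) − 18·19] + [18·(-11) − (-4)·(-15)] + [(-4)·(-13) − (-14)·(-11)]| = 2664, so the area is 1332.
The number of boundary lattice points is Σ gcd(|Δx|,|Δy|) = gcd(32,33) + gcd(52,1) + gcd(12,34) + gcd(22,4) + gcd(10,2) = 1+1+2+2+2 = 8.
By Pick's theorem A = I + B/2 − 1, so I = 1332 − 8/2 + 1 = 1329.

1329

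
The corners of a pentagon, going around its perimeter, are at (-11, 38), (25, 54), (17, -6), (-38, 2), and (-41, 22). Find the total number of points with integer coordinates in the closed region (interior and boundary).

2445

By the shoelace formula, twice the signed area is |((-11)·54 − 25·38) + (25·(-6) − 17·54) + (17·2 − (-38)·(-6)) + ((-38)·22 − (-41)·2) + ((-41)·38 − (-11)·22)| = 4876, so the area is 2438.
Summing gcd(|Δx|,|Δy|) over the edges gives the boundary count: gcd(36,16) + gcd(8,60) + gcd(55,8) + gcd(3,20) + gcd(30,16) = 4+4+1+1+2 = 12.
Pick's theorem gives I = A − B/2 + 1 = 2438 − 12/2 + 1 = 2433, so the closed region contains I + B = 2433 + 12 = 2445 lattice points.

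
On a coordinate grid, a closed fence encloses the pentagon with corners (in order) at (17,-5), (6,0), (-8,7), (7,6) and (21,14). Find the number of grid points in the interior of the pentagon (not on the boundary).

Using the shoelace formula, 2A = |(17·0 − 6·(-5)) + (6·7 − (-8)·0) + ((-8)·6 − 7·7) + (7·14 − 21·6) + (21·(-5) − 17·14)| = 396, so the area is 198.
The number of boundary lattice points is Σ gcd(|Δx|,|Δy|) = gcd(11,5) + gcd(14,7) + gcd(15,1) + gcd(14,8) + gcd(4,19) = 1+7+1+2+1 = 12.
By Pick's theorem A = I + B/2 − 1, so I = 198 − 12/2 + 1 = 193.

193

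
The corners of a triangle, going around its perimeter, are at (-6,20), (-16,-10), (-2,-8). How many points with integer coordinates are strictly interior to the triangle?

Using the shoelace formula, 2A = |[(-6)·(-10) − (-16)·20] + [(-16)·(-8) − (-2)·(-10)] + [(-2)·20 − (-6)·(-8)]| = 400, so the area is 200.
Along each edge there are gcd(|Δx|,|Δy|)+1 lattice points, so counting each shared vertex once the boundary has gcd(10,30) + gcd(14,2) + gcd(4,28) = 10+2+4 = 16.
By Pick's theorem A = I + B/2 − 1, so I = 200 − 16/2 + 1 = 193.

193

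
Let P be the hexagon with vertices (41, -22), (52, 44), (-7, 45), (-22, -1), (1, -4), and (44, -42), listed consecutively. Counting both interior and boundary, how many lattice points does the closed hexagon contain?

By the shoelace formula, twice the signed area is |(41·44 − 52·(-22)) + (52·45 − (-7)·44) + ((-7)·(-1) − (-22)·45) + ((-22)·(-4) − 1·(-1)) + (1·(-42) − 44·(-4)) + (44·(-22) − 41·(-42))| = 7570, so the area is 3785.
The number of boundary lattice points is Σ gcd(|Δx|,|Δy|) = gcd(11,66) + gcd(59,1) + gcd(15,46) + gcd(23,3) + gcd(43,38) + gcd(3,20) = 11+1+1+1+1+1 = 16.
Pick's theorem gives I = A − B/2 + 1 = 3785 − 16/2 + 1 = 3778, so the closed region contains I + B = 3778 + 16 = 3794 lattice points.

3794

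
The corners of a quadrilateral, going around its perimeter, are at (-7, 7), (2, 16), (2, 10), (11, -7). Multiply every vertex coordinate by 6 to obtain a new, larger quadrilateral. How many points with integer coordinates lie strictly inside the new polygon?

By the shoelace formula, twice the signed area is |[(-7)·16 − 2·7] + [2·10 − 2·16] + [2·(-7) − 11·10] + [11·7 − (-7)·(-7)]| = 234, so the area is 117.
Along each edge there are gcd(|Δx|,|Δy|)+1 lattice points, so counting each shared vertex once the boundary has gcd(9,9) + gcd(0,6) + gcd(9,17) + gcd(18,14) = 9+6+1+2 = 18.
Scaling by 6 multiplies the area by 6² = 36 (so the new area is 4212) and multiplies the boundary lattice-point count by 6, giving 108.
By Pick's theorem, the interior count of the dilated polygon is 4212 − 108/2 + 1 = 4159.

4159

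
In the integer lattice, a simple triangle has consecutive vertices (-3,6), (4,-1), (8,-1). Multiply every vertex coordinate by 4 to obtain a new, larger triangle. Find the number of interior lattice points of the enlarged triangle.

The shoelace formula gives twice the area as |[(-3)·(-1) − 4·6] + [4·(-1) − 8·(-1)] + [8·6 − (-3)·(-1)]| = 28, so the area is 14.
Summing gcd(|Δx|,|Δy|) over the edges gives the boundary count: gcd(7,7) + gcd(4,0) + gcd(11,7) = 7+4+1 = 12.
Scaling by 4 multiplies the area by 4² = 16 (so the new area is 224) and multiplies the boundary lattice-point count by 4, giving 48.
By Pick's theorem, the interior count of the dilated polygon is 224 − 48/2 + 1 = 201.

201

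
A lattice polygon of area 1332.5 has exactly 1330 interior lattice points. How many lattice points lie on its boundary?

7

Pick's theorem gives A = I + B/2 − 1, so B = 2(A − I + 1) = 2(1332.5 − 1330 + 1) = 7.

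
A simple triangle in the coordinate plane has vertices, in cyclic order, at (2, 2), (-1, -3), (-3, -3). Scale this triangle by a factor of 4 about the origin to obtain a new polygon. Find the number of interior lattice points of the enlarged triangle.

The shoelace formula gives twice the area as |(2·(-3) − (-1)·2) + ((-1)·(-3) − (-3)·(-3)) + ((-3)·2 − 2·(-3))| = 10, so the area is 5.
Along each edge there are gcd(|Δx|,|Δy|)+1 lattice points, so counting each shared vertex once the boundary has gcd(3,5) + gcd(2,0) + gcd(5,5) = 1+2+5 = 8.
Scaling by 4 multiplies the area by 4² = 16 (so the new area is 80) and multiplies the boundary lattice-point count by 4, giving 32.
By Pick's theorem, the interior count of the dilated polygon is 80 − 32/2 + 1 = 65.

65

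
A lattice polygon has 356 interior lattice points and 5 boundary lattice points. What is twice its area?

715

Pick's theorem states A = I + B/2 − 1, so A = 356 + 5/2 − 1 = 715/2.
Hence 2A = 715.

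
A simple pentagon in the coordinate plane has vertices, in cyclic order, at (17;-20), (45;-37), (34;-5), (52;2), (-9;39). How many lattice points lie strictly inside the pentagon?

1596

By the shoelace formula, twice the signed area is |(17·(-37) − 45·(-20)) + (45·(-5) − 34·(-37)) + (34·2 − 52·(-5)) + (52·39 − (-9)·2) + ((-9)·(-20) − 17·39)| = 3195, so the area is 1597.5.
Summing gcd(|Δx|,|Δy|) over the edges gives the boundary count: gcd(28,17) + gcd(11,32) + gcd(18,7) + gcd(61,37) + gcd(26,59) = 1+1+1+1+1 = 5.
By Pick's theorem A = I + B/2 − 1, so I = 1597.5 − 5/2 + 1 = 1596.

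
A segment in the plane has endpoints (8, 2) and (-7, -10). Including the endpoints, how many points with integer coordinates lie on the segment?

The number of lattice points on a segment between lattice points is gcd(|Δx|,|Δy|) + 1 = gcd(15,12) + 1 = 3 + 1 = 4.

4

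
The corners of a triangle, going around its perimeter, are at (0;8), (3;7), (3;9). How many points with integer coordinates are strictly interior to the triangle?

By the shoelace formula, twice the signed area is |[0·7 − 3·8] + [3·9 − 3·7] + [3·8 − 0·9]| = 6, so the area is 3.
Along each edge there are gcd(|Δx|,|Δy|)+1 lattice points, so counting each shared vertex once the boundary has gcd(3,1) + gcd(0,2) + gcd(3,1) = 1+2+1 = 4.
Pick's theorem gives I = A − B/2 + 1 = 3 − 4/2 + 1 = 2.

2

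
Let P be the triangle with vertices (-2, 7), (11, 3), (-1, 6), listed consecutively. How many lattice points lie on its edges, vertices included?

The number of boundary lattice points is Σ gcd(|Δx|,|Δy|) = gcd(13,4) + gcd(12,3) + gcd(1,1) = 1+3+1 = 5.

5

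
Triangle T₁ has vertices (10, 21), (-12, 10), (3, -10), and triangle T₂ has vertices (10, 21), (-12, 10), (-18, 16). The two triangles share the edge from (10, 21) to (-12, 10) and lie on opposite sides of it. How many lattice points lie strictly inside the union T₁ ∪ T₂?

The union is the simple quadrilateral with vertices (10, 21), (3, -10), (-12, 10), (-18, 16) in order.
Using the shoelace formula, 2A = |(10·(-10) − 3·21) + (3·10 − (-12)·(-10)) + ((-12)·16 − (-18)·10) + ((-18)·21 − 10·16)| = 803, so the area is 803/2.
The number of boundary lattice points is Σ gcd(|Δx|,|Δy|) = gcd(7,31) + gcd(15,20) + gcd(6,6) + gcd(28,5) = 1+5+6+1 = 13.
By Pick's theorem I = A − B/2 + 1 = 803/2 − 13/2 + 1 = 396.

396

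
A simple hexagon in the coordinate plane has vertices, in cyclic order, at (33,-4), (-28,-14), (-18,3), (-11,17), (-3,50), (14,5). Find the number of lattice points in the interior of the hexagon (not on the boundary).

1304

By the shoelace formula, twice the signed area is |(33·(-14) − (-28)·(-4)) + ((-28)·3 − (-18)·(-14)) + ((-18)·17 − (-11)·3) + ((-11)·50 − (-3)·17) + ((-3)·5 − 14·50) + (14·(-4) − 33·5)| = 2618, so the area is 1309.
Along each edge there are gcd(|Δx|,|Δy|)+1 lattice points, so counting each shared vertex once the boundary has gcd(61,10) + gcd(10,17) + gcd(7,14) + gcd(8,33) + gcd(17,45) + gcd(19,9) = 1+1+7+1+1+1 = 12.
Pick's theorem gives I = A − B/2 + 1 = 1309 − 12/2 + 1 = 1304.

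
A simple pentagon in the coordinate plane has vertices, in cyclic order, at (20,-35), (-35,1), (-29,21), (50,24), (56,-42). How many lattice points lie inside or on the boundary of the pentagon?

By the shoelace formula, twice the signed area is |[20·1 − (-35)·(-35)] + [(-35)·21 − (-29)·1] + [(-29)·24 − 50·21] + [50·(-42) − 56·24] + [56·(-35) − 20·(-42)]| = 8221, so the area is 8221/2.
Summing gcd(|Δx|,|Δy|) over the edges gives the boundary count: gcd(55,36) + gcd(6,20) + gcd(79,3) + gcd(6,66) + gcd(36,7) = 1+2+1+6+1 = 11.
Pick's theorem gives I = A − B/2 + 1 = 8221/2 − 11/2 + 1 = 4106, so the closed region contains I + B = 4106 + 11 = 4117 lattice points.

4117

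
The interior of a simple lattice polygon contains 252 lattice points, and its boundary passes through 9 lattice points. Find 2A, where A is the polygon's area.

511

Pick's theorem states A = I + B/2 − 1, so A = 252 + 9/2 − 1 = 511/2.
Hence 2A = 511.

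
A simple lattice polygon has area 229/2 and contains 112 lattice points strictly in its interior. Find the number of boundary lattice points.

7

Pick's theorem gives A = I + B/2 − 1, so B = 2(A − I + 1) = 2(229/2 − 112 + 1) = 7.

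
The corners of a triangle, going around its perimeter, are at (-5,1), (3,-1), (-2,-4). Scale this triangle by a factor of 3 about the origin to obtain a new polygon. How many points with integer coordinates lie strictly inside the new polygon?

Using the shoelace formula, 2A = |[(-5)·(-1) − 3·1] + [3·(-4) − (-2)·(-1)] + [(-2)·1 − (-5)·(-4)]| = 34, so the area is 17.
Along each edge there are gcd(|Δx|,|Δy|)+1 lattice points, so counting each shared vertex once the boundary has gcd(8,2) + gcd(5,3) + gcd(3,5) = 2+1+1 = 4.
Scaling by 3 multiplies the area by 3² = 9 (so the new area is 153) and multiplies the boundary lattice-point count by 3, giving 12.
By Pick's theorem, the interior count of the dilated polygon is 153 − 12/2 + 1 = 148.

148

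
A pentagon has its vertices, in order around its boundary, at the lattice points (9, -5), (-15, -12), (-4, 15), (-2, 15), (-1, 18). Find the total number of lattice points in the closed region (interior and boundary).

By the shoelace formula, twice the signed area is |(9·(-12) − (-15)·(-5)) + ((-15)·15 − (-4)·(-12)) + ((-4)·15 − (-2)·15) + ((-2)·18 − (-1)·15) + ((-1)·(-5) − 9·18)| = 664, so the area is 332.
Summing gcd(|Δx|,|Δy|) over the edges gives the boundary count: gcd(24,7) + gcd(11,27) + gcd(2,0) + gcd(1,3) + gcd(10,23) = 1+1+2+1+1 = 6.
Pick's theorem gives I = A − B/2 + 1 = 332 − 6/2 + 1 = 330, so the closed region contains I + B = 330 + 6 = 336 lattice points.

336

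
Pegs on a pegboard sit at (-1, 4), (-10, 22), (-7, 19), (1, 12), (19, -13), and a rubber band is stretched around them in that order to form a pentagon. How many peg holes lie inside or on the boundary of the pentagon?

The shoelace formula gives twice the area as |((-1)·22 − (-10)·4) + ((-10)·19 − (-7)·22) + ((-7)·12 − 1·19) + (1·(-13) − 19·12) + (19·4 − (-1)·(-13))| = 299, so the area is 299/2.
Along each edge there are gcd(|Δx|,|Δy|)+1 lattice points, so counting each shared vertex once the boundary has gcd(9,18) + gcd(3,3) + gcd(8,7) + gcd(18,25) + gcd(20,17) = 9+3+1+1+1 = 15.
Pick's theorem gives I = A − B/2 + 1 = 299/2 − 15/2 + 1 = 143, so the closed region contains I + B = 143 + 15 = 158 lattice points.

158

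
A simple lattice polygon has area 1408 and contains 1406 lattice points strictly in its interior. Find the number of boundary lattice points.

6

Pick's theorem gives A = I + B/2 − 1, so B = 2(A − I + 1) = 2(1408 − 1406 + 1) = 6.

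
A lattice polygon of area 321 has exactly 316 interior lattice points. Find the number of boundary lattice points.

Pick's theorem gives A = I + B/2 − 1, so B = 2(A − I + 1) = 2(321 − 316 + 1) = 12.

12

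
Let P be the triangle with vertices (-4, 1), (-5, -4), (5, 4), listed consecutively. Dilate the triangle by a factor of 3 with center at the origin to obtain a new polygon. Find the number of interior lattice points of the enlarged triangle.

181

Using the shoelace formula, 2A = |((-4)·(-4) − (-5)·1) + ((-5)·4 − 5·(-4)) + (5·1 − (-4)·4)| = 42, so the area is 21.
Along each edge there are gcd(|Δx|,|Δy|)+1 lattice points, so counting each shared vertex once the boundary has gcd(1,5) + gcd(10,8) + gcd(9,3) = 1+2+3 = 6.
Scaling by 3 multiplies the area by 3² = 9 (so the new area is 189) and multiplies the boundary lattice-point count by 3, giving 18.
By Pick's theorem, the interior count of the dilated polygon is 189 − 18/2 + 1 = 181.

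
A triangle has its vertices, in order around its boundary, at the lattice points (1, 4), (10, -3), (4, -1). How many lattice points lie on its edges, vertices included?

Summing gcd(|Δx|,|Δy|) over the edges gives the boundary count: gcd(9,7) + gcd(6,2) + gcd(3,5) = 1+2+1 = 4.

4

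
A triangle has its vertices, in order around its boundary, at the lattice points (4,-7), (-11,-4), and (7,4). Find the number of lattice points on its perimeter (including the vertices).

6

Along each edge there are gcd(|Δx|,|Δy|)+1 lattice points, so counting each shared vertex once the boundary has gcd(15,3) + gcd(18,8) + gcd(3,11) = 3+2+1 = 6.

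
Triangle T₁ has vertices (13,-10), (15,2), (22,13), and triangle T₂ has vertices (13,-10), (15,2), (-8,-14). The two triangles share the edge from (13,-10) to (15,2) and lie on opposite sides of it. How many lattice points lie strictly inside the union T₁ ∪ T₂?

152

The union is the simple quadrilateral with vertices (13,-10), (22,13), (15,2), (-8,-14) in order.
The shoelace formula gives twice the area as |(13·13 − 22·(-10)) + (22·2 − 15·13) + (15·(-14) − (-8)·2) + ((-8)·(-10) − 13·(-14))| = 306, so the area is 153.
Summing gcd(|Δx|,|Δy|) over the edges gives the boundary count: gcd(9,23) + gcd(7,11) + gcd(23,16) + gcd(21,4) = 1+1+1+1 = 4.
By Pick's theorem I = A − B/2 + 1 = 153 − 4/2 + 1 = 152.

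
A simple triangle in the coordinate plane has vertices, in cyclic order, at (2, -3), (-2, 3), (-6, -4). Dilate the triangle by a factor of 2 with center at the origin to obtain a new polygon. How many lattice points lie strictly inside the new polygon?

101

By the shoelace formula, twice the signed area is |(2·3 − (-2)·(-3)) + ((-2)·(-4) − (-6)·3) + ((-6)·(-3) − 2·(-4))| = 52, so the area is 26.
Along each edge there are gcd(|Δx|,|Δy|)+1 lattice points, so counting each shared vertex once the boundary has gcd(4,6) + gcd(4,7) + gcd(8,1) = 2+1+1 = 4.
Scaling by 2 multiplies the area by 2² = 4 (so the new area is 104) and multiplies the boundary lattice-point count by 2, giving 8.
By Pick's theorem, the interior count of the dilated polygon is 104 − 8/2 + 1 = 101.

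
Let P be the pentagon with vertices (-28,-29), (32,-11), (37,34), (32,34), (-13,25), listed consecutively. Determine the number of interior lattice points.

The shoelace formula gives twice the area as |((-28)·(-11) − 32·(-29)) + (32·34 − 37·(-11)) + (37·34 − 32·34) + (32·25 − (-13)·34) + ((-13)·(-29) − (-28)·25)| = 5220, so the area is 2610.
Summing gcd(|Δx|,|Δy|) over the edges gives the boundary count: gcd(60,18) + gcd(5,45) + gcd(5,0) + gcd(45,9) + gcd(15,54) = 6+5+5+9+3 = 28.
By Pick's theorem A = I + B/2 − 1, so I = 2610 − 28/2 + 1 = 2597.

2597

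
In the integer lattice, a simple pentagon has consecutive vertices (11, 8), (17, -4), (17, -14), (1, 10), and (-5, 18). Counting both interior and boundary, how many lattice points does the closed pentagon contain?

183

By the shoelace formula, twice the signed area is |(11·(-4) − 17·8) + (17·(-14) − 17·(-4)) + (17·10 − 1·(-14)) + (1·18 − (-5)·10) + ((-5)·8 − 11·18)| = 336, so the area is 168.
Along each edge there are gcd(|Δx|,|Δy|)+1 lattice points, so counting each shared vertex once the boundary has gcd(6,12) + gcd(0,10) + gcd(16,24) + gcd(6,8) + gcd(16,10) = 6+10+8+2+2 = 28.
Pick's theorem gives I = A − B/2 + 1 = 168 − 28/2 + 1 = 155, so the closed region contains I + B = 155 + 28 = 183 lattice points.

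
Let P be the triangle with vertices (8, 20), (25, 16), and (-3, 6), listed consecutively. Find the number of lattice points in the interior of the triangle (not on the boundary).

140

Using the shoelace formula, 2A = |[8·16 − 25·20] + [25·6 − (-3)·16] + [(-3)·20 − 8·6]| = 282, so the area is 141.
Summing gcd(|Δx|,|Δy|) over the edges gives the boundary count: gcd(17,4) + gcd(28,10) + gcd(11,14) = 1+2+1 = 4.
By Pick's theorem A = I + B/2 − 1, so I = 141 − 4/2 + 1 = 140.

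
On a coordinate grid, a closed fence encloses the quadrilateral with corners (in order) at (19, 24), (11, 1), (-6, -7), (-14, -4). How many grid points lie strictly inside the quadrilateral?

Using the shoelace formula, 2A = |[19·1 − 11·24] + [11·(-7) − (-6)·1] + [(-6)·(-4) − (-14)·(-7)] + [(-14)·24 − 19·(-4)]| = 650, so the area is 325.
Summing gcd(|Δx|,|Δy|) over the edges gives the boundary count: gcd(8,23) + gcd(17,8) + gcd(8,3) + gcd(33,28) = 1+1+1+1 = 4.
Pick's theorem gives I = A − B/2 + 1 = 325 − 4/2 + 1 = 324.

324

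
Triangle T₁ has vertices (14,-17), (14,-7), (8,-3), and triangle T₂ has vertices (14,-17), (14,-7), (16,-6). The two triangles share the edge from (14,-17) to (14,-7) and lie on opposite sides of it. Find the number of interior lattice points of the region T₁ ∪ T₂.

38

The union is the simple quadrilateral with vertices (14,-17), (8,-3), (14,-7), (16,-6) in order.
The shoelace formula gives twice the area as |(14·(-3) − 8·(-17)) + (8·(-7) − 14·(-3)) + (14·(-6) − 16·(-7)) + (16·(-17) − 14·(-6))| = 80, so the area is 40.
The number of boundary lattice points is Σ gcd(|Δx|,|Δy|) = gcd(6,14) + gcd(6,4) + gcd(2,1) + gcd(2,11) = 2+2+1+1 = 6.
By Pick's theorem I = A − B/2 + 1 = 40 − 6/2 + 1 = 38.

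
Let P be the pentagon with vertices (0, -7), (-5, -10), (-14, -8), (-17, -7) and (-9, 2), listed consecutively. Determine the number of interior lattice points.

98

By the shoelace formula, twice the signed area is |[0·(-10) − (-5)·(-7)] + [(-5)·(-8) − (-14)·(-10)] + [(-14)·(-7) − (-17)·(-8)] + [(-17)·2 − (-9)·(-7)] + [(-9)·(-7) − 0·2]| = 207, so the area is 103.5.
The number of boundary lattice points is Σ gcd(|Δx|,|Δy|) = gcd(5,3) + gcd(9,2) + gcd(3,1) + gcd(8,9) + gcd(9,9) = 1+1+1+1+9 = 13.
By Pick's theorem A = I + B/2 − 1, so I = 103.5 − 13/2 + 1 = 98.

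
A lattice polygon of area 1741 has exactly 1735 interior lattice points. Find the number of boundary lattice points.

14

Pick's theorem gives A = I + B/2 − 1, so B = 2(A − I + 1) = 2(1741 − 1735 + 1) = 14.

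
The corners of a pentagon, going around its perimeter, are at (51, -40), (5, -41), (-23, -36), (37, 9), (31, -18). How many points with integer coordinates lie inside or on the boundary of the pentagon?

1590

The shoelace formula gives twice the area as |[51·(-41) − 5·(-40)] + [5·(-36) − (-23)·(-41)] + [(-23)·9 − 37·(-36)] + [37·(-18) − 31·9] + [31·(-40) − 51·(-18)]| = 3156, so the area is 1578.
Summing gcd(|Δx|,|Δy|) over the edges gives the boundary count: gcd(46,1) + gcd(28,5) + gcd(60,45) + gcd(6,27) + gcd(20,22) = 1+1+15+3+2 = 22.
Pick's theorem gives I = A − B/2 + 1 = 1578 − 22/2 + 1 = 1568, so the closed region contains I + B = 1568 + 22 = 1590 lattice points.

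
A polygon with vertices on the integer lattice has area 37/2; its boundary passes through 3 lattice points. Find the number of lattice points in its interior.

18

From Pick's theorem, I = A − B/2 + 1 = 37/2 − 3/2 + 1 = 18.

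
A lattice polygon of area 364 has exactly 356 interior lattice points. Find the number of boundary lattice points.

Pick's theorem gives A = I + B/2 − 1, so B = 2(A − I + 1) = 2(364 − 356 + 1) = 18.

18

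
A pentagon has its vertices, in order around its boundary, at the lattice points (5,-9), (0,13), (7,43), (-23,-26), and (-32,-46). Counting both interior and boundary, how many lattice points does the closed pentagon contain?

785

By the shoelace formula, twice the signed area is |(5·13 − 0·(-9)) + (0·43 − 7·13) + (7·(-26) − (-23)·43) + ((-23)·(-46) − (-32)·(-26)) + ((-32)·(-9) − 5·(-46))| = 1525, so the area is 1525/2.
Along each edge there are gcd(|Δx|,|Δy|)+1 lattice points, so counting each shared vertex once the boundary has gcd(5,22) + gcd(7,30) + gcd(30,69) + gcd(9,20) + gcd(37,37) = 1+1+3+1+37 = 43.
Pick's theorem gives I = A − B/2 + 1 = 1525/2 − 43/2 + 1 = 742, so the closed region contains I + B = 742 + 43 = 785 lattice points.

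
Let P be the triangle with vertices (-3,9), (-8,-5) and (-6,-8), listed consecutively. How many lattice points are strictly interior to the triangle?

21

Using the shoelace formula, 2A = |[(-3)·(-5) − (-8)·9] + [(-8)·(-8) − (-6)·(-5)] + [(-6)·9 − (-3)·(-8)]| = 43, so the area is 21.5.
Summing gcd(|Δx|,|Δy|) over the edges gives the boundary count: gcd(5,14) + gcd(2,3) + gcd(3,17) = 1+1+1 = 3.
Pick's theorem gives I = A − B/2 + 1 = 21.5 − 3/2 + 1 = 21.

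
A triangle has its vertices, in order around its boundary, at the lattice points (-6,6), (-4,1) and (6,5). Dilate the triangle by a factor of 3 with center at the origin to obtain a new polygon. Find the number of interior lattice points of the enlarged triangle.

256

By the shoelace formula, twice the signed area is |((-6)·1 − (-4)·6) + ((-4)·5 − 6·1) + (6·6 − (-6)·5)| = 58, so the area is 29.
Summing gcd(|Δx|,|Δy|) over the edges gives the boundary count: gcd(2,5) + gcd(10,4) + gcd(12,1) = 1+2+1 = 4.
Scaling by 3 multiplies the area by 3² = 9 (so the new area is 261) and multiplies the boundary lattice-point count by 3, giving 12.
By Pick's theorem, the interior count of the dilated polygon is 261 − 12/2 + 1 = 256.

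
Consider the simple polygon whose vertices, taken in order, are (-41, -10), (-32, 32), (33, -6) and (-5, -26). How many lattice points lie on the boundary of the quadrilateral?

Summing gcd(|Δx|,|Δy|) over the edges gives the boundary count: gcd(9,42) + gcd(65,38) + gcd(38,20) + gcd(36,16) = 3+1+2+4 = 10.

10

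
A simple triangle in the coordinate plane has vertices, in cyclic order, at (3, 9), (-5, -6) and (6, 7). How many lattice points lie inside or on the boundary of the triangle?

33

By the shoelace formula, twice the signed area is |[3·(-6) − (-5)·9] + [(-5)·7 − 6·(-6)] + [6·9 − 3·7]| = 61, so the area is 30.5.
Along each edge there are gcd(|Δx|,|Δy|)+1 lattice points, so counting each shared vertex once the boundary has gcd(8,15) + gcd(11,13) + gcd(3,2) = 1+1+1 = 3.
Pick's theorem gives I = A − B/2 + 1 = 30.5 − 3/2 + 1 = 30, so the closed region contains I + B = 30 + 3 = 33 lattice points.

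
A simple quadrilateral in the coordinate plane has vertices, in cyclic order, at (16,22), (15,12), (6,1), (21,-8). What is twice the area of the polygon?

Using the shoelace formula, 2A = |(16·12 − 15·22) + (15·1 − 6·12) + (6·(-8) − 21·1) + (21·22 − 16·(-8))| = 326, so the area is 163.

326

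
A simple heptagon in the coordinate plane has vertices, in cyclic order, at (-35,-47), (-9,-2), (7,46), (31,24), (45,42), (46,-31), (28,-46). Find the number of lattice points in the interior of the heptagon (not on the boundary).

4633

By the shoelace formula, twice the signed area is |[(-35)·(-2) − (-9)·(-47)] + [(-9)·46 − 7·(-2)] + [7·24 − 31·46] + [31·42 − 45·24] + [45·(-31) − 46·42] + [46·(-46) − 28·(-31)] + [28·(-47) − (-35)·(-46)]| = 9290, so the area is 4645.
The number of boundary lattice points is Σ gcd(|Δx|,|Δy|) = gcd(26,45) + gcd(16,48) + gcd(24,22) + gcd(14,18) + gcd(1,73) + gcd(18,15) + gcd(63,1) = 1+16+2+2+1+3+1 = 26.
Pick's theorem gives I = A − B/2 + 1 = 4645 − 26/2 + 1 = 4633.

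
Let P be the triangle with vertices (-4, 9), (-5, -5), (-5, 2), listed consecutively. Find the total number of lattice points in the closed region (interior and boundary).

9

By the shoelace formula, twice the signed area is |[(-4)·(-5) − (-5)·9] + [(-5)·2 − (-5)·(-5)] + [(-5)·9 − (-4)·2]| = 7, so the area is 3.5.
Along each edge there are gcd(|Δx|,|Δy|)+1 lattice points, so counting each shared vertex once the boundary has gcd(1,14) + gcd(0,7) + gcd(1,7) = 1+7+1 = 9.
Pick's theorem gives I = A − B/2 + 1 = 3.5 − 9/2 + 1 = 0, so the closed region contains I + B = 0 + 9 = 9 lattice points.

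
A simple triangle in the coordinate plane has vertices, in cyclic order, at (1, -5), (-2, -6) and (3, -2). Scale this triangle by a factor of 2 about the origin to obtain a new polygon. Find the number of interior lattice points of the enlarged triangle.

12

Using the shoelace formula, 2A = |(1·(-6) − (-2)·(-5)) + ((-2)·(-2) − 3·(-6)) + (3·(-5) − 1·(-2))| = 7, so the area is 7/2.
The number of boundary lattice points is Σ gcd(|Δx|,|Δy|) = gcd(3,1) + gcd(5,4) + gcd(2,3) = 1+1+1 = 3.
Scaling by 2 multiplies the area by 2² = 4 (so the new area is 14) and multiplies the boundary lattice-point count by 2, giving 6.
By Pick's theorem, the interior count of the dilated polygon is 14 − 6/2 + 1 = 12.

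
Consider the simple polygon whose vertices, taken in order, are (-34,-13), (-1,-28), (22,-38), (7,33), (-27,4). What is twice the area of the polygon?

3991

Using the shoelace formula, 2A = |((-34)·(-28) − (-1)·(-13)) + ((-1)·(-38) − 22·(-28)) + (22·33 − 7·(-38)) + (7·4 − (-27)·33) + ((-27)·(-13) − (-34)·4)| = 3991, so the area is 1995.5.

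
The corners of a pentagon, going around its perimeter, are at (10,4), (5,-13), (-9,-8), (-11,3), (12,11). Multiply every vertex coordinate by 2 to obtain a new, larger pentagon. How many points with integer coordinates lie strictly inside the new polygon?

By the shoelace formula, twice the signed area is |[10·(-13) − 5·4] + [5·(-8) − (-9)·(-13)] + [(-9)·3 − (-11)·(-8)] + [(-11)·11 − 12·3] + [12·4 − 10·11]| = 641, so the area is 320.5.
Along each edge there are gcd(|Δx|,|Δy|)+1 lattice points, so counting each shared vertex once the boundary has gcd(5,17) + gcd(14,5) + gcd(2,11) + gcd(23,8) + gcd(2,7) = 1+1+1+1+1 = 5.
Scaling by 2 multiplies the area by 2² = 4 (so the new area is 1282) and multiplies the boundary lattice-point count by 2, giving 10.
By Pick's theorem, the interior count of the dilated polygon is 1282 − 10/2 + 1 = 1278.

1278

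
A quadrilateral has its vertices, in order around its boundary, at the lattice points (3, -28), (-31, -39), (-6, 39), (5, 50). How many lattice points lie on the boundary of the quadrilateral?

The number of boundary lattice points is Σ gcd(|Δx|,|Δy|) = gcd(34,11) + gcd(25,78) + gcd(11,11) + gcd(2,78) = 1+1+11+2 = 15.

15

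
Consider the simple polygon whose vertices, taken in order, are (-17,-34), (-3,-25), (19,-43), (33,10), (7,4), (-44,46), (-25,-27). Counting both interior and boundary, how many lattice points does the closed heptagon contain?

Using the shoelace formula, 2A = |[(-17)·(-25) − (-3)·(-34)] + [(-3)·(-43) − 19·(-25)] + [19·10 − 33·(-43)] + [33·4 − 7·10] + [7·46 − (-44)·4] + [(-44)·(-27) − (-25)·46] + [(-25)·(-34) − (-17)·(-27)]| = 5825, so the area is 2912.5.
The number of boundary lattice points is Σ gcd(|Δx|,|Δy|) = gcd(14,9) + gcd(22,18) + gcd(14,53) + gcd(26,6) + gcd(51,42) + gcd(19,73) + gcd(8,7) = 1+2+1+2+3+1+1 = 11.
Pick's theorem gives I = A − B/2 + 1 = 2912.5 − 11/2 + 1 = 2908, so the closed region contains I + B = 2908 + 11 = 2919 lattice points.

2919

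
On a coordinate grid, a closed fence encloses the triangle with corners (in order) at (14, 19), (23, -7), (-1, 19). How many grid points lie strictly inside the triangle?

Using the shoelace formula, 2A = |[14·(-7) − 23·19] + [23·19 − (-1)·(-7)] + [(-1)·19 − 14·19]| = 390, so the area is 195.
Summing gcd(|Δx|,|Δy|) over the edges gives the boundary count: gcd(9,26) + gcd(24,26) + gcd(15,0) = 1+2+15 = 18.
Pick's theorem gives I = A − B/2 + 1 = 195 − 18/2 + 1 = 187.

187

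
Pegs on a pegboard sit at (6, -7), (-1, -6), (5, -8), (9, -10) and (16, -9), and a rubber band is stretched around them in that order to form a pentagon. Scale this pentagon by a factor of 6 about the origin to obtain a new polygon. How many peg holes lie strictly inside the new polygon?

661

The shoelace formula gives twice the area as |[6·(-6) − (-1)·(-7)] + [(-1)·(-8) − 5·(-6)] + [5·(-10) − 9·(-8)] + [9·(-9) − 16·(-10)] + [16·(-7) − 6·(-9)]| = 38, so the area is 19.
The number of boundary lattice points is Σ gcd(|Δx|,|Δy|) = gcd(7,1) + gcd(6,2) + gcd(4,2) + gcd(7,1) + gcd(10,2) = 1+2+2+1+2 = 8.
Scaling by 6 multiplies the area by 6² = 36 (so the new area is 684) and multiplies the boundary lattice-point count by 6, giving 48.
By Pick's theorem, the interior count of the dilated polygon is 684 − 48/2 + 1 = 661.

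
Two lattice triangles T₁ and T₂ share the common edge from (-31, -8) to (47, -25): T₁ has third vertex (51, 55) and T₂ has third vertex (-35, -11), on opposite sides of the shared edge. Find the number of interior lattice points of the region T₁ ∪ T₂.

The union is the simple quadrilateral with vertices (-31, -8), (51, 55), (47, -25), (-35, -11) in order.
The shoelace formula gives twice the area as |[(-31)·55 − 51·(-8)] + [51·(-25) − 47·55] + [47·(-11) − (-35)·(-25)] + [(-35)·(-8) − (-31)·(-11)]| = 6610, so the area is 3305.
Along each edge there are gcd(|Δx|,|Δy|)+1 lattice points, so counting each shared vertex once the boundary has gcd(82,63) + gcd(4,80) + gcd(82,14) + gcd(4,3) = 1+4+2+1 = 8.
By Pick's theorem I = A − B/2 + 1 = 3305 − 8/2 + 1 = 3302.

3302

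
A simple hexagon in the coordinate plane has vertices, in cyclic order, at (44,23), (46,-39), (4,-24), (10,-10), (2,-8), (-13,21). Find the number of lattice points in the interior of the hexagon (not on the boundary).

By the shoelace formula, twice the signed area is |(44·(-39) − 46·23) + (46·(-24) − 4·(-39)) + (4·(-10) − 10·(-24)) + (10·(-8) − 2·(-10)) + (2·21 − (-13)·(-8)) + ((-13)·23 − 44·21)| = 4867, so the area is 2433.5.
The number of boundary lattice points is Σ gcd(|Δx|,|Δy|) = gcd(2,62) + gcd(42,15) + gcd(6,14) + gcd(8,2) + gcd(15,29) + gcd(57,2) = 2+3+2+2+1+1 = 11.
By Pick's theorem A = I + B/2 − 1, so I = 2433.5 − 11/2 + 1 = 2429.

2429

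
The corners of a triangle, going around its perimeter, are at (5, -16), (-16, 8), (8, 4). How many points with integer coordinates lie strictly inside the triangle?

243

Using the shoelace formula, 2A = |[5·8 − (-16)·(-16)] + [(-16)·4 − 8·8] + [8·(-16) − 5·4]| = 492, so the area is 246.
The number of boundary lattice points is Σ gcd(|Δx|,|Δy|) = gcd(21,24) + gcd(24,4) + gcd(3,20) = 3+4+1 = 8.
Pick's theorem gives I = A − B/2 + 1 = 246 − 8/2 + 1 = 243.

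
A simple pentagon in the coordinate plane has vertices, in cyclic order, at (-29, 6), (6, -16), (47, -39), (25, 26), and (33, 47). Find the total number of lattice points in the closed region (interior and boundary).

2514

The shoelace formula gives twice the area as |[(-29)·(-16) − 6·6] + [6·(-39) − 47·(-16)] + [47·26 − 25·(-39)] + [25·47 − 33·26] + [33·6 − (-29)·47]| = 5021, so the area is 5021/2.
Along each edge there are gcd(|Δx|,|Δy|)+1 lattice points, so counting each shared vertex once the boundary has gcd(35,22) + gcd(41,23) + gcd(22,65) + gcd(8,21) + gcd(62,41) = 1+1+1+1+1 = 5.
Pick's theorem gives I = A − B/2 + 1 = 5021/2 − 5/2 + 1 = 2509, so the closed region contains I + B = 2509 + 5 = 2514 lattice points.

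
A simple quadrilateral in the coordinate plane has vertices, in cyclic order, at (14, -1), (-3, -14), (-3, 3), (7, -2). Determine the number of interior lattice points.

The shoelace formula gives twice the area as |(14·(-14) − (-3)·(-1)) + ((-3)·3 − (-3)·(-14)) + ((-3)·(-2) − 7·3) + (7·(-1) − 14·(-2))| = 244, so the area is 122.
The number of boundary lattice points is Σ gcd(|Δx|,|Δy|) = gcd(17,13) + gcd(0,17) + gcd(10,5) + gcd(7,1) = 1+17+5+1 = 24.
By Pick's theorem A = I + B/2 − 1, so I = 122 − 24/2 + 1 = 111.

111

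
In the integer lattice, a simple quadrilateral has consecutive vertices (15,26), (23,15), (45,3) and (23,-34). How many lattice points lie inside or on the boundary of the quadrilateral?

The shoelace formula gives twice the area as |[15·15 − 23·26] + [23·3 − 45·15] + [45·(-34) − 23·3] + [23·26 − 15·(-34)]| = 1470, so the area is 735.
Along each edge there are gcd(|Δx|,|Δy|)+1 lattice points, so counting each shared vertex once the boundary has gcd(8,11) + gcd(22,12) + gcd(22,37) + gcd(8,60) = 1+2+1+4 = 8.
Pick's theorem gives I = A − B/2 + 1 = 735 − 8/2 + 1 = 732, so the closed region contains I + B = 732 + 8 = 740 lattice points.

740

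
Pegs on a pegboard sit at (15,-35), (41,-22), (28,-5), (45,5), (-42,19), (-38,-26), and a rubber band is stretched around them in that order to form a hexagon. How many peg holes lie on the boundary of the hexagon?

18

Along each edge there are gcd(|Δx|,|Δy|)+1 lattice points, so counting each shared vertex once the boundary has gcd(26,13) + gcd(13,17) + gcd(17,10) + gcd(87,14) + gcd(4,45) + gcd(53,9) = 13+1+1+1+1+1 = 18.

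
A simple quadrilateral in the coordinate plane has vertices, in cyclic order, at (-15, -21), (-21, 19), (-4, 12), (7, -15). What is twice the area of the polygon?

By the shoelace formula, twice the signed area is |[(-15)·19 − (-21)·(-21)] + [(-21)·12 − (-4)·19] + [(-4)·(-15) − 7·12] + [7·(-21) − (-15)·(-15)]| = 1298, so the area is 649.

1298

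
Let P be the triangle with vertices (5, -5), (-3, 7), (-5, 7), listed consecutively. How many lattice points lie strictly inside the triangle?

9

The shoelace formula gives twice the area as |(5·7 − (-3)·(-5)) + ((-3)·7 − (-5)·7) + ((-5)·(-5) − 5·7)| = 24, so the area is 12.
Summing gcd(|Δx|,|Δy|) over the edges gives the boundary count: gcd(8,12) + gcd(2,0) + gcd(10,12) = 4+2+2 = 8.
Pick's theorem gives I = A − B/2 + 1 = 12 − 8/2 + 1 = 9.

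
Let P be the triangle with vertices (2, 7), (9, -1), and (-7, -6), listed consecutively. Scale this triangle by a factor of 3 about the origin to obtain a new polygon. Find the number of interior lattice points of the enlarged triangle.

730

By the shoelace formula, twice the signed area is |(2·(-1) − 9·7) + (9·(-6) − (-7)·(-1)) + ((-7)·7 − 2·(-6))| = 163, so the area is 81.5.
Summing gcd(|Δx|,|Δy|) over the edges gives the boundary count: gcd(7,8) + gcd(16,5) + gcd(9,13) = 1+1+1 = 3.
Scaling by 3 multiplies the area by 3² = 9 (so the new area is 1467/2) and multiplies the boundary lattice-point count by 3, giving 9.
By Pick's theorem, the interior count of the dilated polygon is 1467/2 − 9/2 + 1 = 730.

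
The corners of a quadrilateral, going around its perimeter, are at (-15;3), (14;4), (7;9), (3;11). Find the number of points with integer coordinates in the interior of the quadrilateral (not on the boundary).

108

Using the shoelace formula, 2A = |[(-15)·4 − 14·3] + [14·9 − 7·4] + [7·11 − 3·9] + [3·3 − (-15)·11]| = 220, so the area is 110.
Summing gcd(|Δx|,|Δy|) over the edges gives the boundary count: gcd(29,1) + gcd(7,5) + gcd(4,2) + gcd(18,8) = 1+1+2+2 = 6.
Pick's theorem gives I = A − B/2 + 1 = 110 − 6/2 + 1 = 108.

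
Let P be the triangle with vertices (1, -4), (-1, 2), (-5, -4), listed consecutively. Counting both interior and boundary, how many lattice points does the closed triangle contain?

By the shoelace formula, twice the signed area is |(1·2 − (-1)·(-4)) + ((-1)·(-4) − (-5)·2) + ((-5)·(-4) − 1·(-4))| = 36, so the area is 18.
The number of boundary lattice points is Σ gcd(|Δx|,|Δy|) = gcd(2,6) + gcd(4,6) + gcd(6,0) = 2+2+6 = 10.
Pick's theorem gives I = A − B/2 + 1 = 18 − 10/2 + 1 = 14, so the closed region contains I + B = 14 + 10 = 24 lattice points.

24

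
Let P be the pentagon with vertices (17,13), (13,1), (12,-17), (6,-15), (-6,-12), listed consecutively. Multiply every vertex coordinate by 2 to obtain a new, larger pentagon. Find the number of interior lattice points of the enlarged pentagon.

Using the shoelace formula, 2A = |(17·1 − 13·13) + (13·(-17) − 12·1) + (12·(-15) − 6·(-17)) + (6·(-12) − (-6)·(-15)) + ((-6)·13 − 17·(-12))| = 499, so the area is 249.5.
Summing gcd(|Δx|,|Δy|) over the edges gives the boundary count: gcd(4,12) + gcd(1,18) + gcd(6,2) + gcd(12,3) + gcd(23,25) = 4+1+2+3+1 = 11.
Scaling by 2 multiplies the area by 2² = 4 (so the new area is 998) and multiplies the boundary lattice-point count by 2, giving 22.
By Pick's theorem, the interior count of the dilated polygon is 998 − 22/2 + 1 = 988.

988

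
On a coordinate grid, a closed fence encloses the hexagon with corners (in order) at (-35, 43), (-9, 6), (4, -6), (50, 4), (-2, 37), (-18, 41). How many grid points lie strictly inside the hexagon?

Using the shoelace formula, 2A = |[(-35)·6 − (-9)·43] + [(-9)·(-6) − 4·6] + [4·4 − 50·(-6)] + [50·37 − (-2)·4] + [(-2)·41 − (-18)·37] + [(-18)·43 − (-35)·41]| = 3626, so the area is 1813.
Along each edge there are gcd(|Δx|,|Δy|)+1 lattice points, so counting each shared vertex once the boundary has gcd(26,37) + gcd(13,12) + gcd(46,10) + gcd(52,33) + gcd(16,4) + gcd(17,2) = 1+1+2+1+4+1 = 10.
By Pick's theorem A = I + B/2 − 1, so I = 1813 − 10/2 + 1 = 1809.

1809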